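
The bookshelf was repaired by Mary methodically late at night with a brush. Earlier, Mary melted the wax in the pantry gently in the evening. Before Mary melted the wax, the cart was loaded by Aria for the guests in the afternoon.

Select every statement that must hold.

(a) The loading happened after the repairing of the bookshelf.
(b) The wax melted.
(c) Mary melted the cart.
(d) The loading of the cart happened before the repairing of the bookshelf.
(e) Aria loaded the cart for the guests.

(a) Not entailed — the narrative places the loading before the repairing, not after.
(b) Entailed — 'Mary melted the wax' is causative; it entails the inchoative 'the wax melted'.
(c) Not entailed — Mary melted the wax, not the cart; the cart belongs to the loading event.
(d) Entailed — the narrative places the loading before the repairing.
(e) Entailed — dropping 'in the afternoon' leaves a sub-description the original still satisfies.

(b), (d), (e)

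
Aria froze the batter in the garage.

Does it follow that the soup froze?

Nothing is said about any soup; only the batter is affected.

no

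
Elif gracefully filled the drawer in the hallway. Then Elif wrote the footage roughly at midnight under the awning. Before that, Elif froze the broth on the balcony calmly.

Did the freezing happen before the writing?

yes

The narrative orders the freezing before the writing.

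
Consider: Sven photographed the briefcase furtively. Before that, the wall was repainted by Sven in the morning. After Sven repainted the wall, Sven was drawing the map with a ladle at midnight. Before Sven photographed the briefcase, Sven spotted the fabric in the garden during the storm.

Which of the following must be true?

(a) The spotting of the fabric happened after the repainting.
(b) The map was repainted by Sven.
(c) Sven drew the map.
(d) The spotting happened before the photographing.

(a) Not entailed — the narrative doesn't order the repainting relative to the spotting.
(b) Not entailed — Sven repainted the wall, not the map; the map belongs to the drawing event.
(c) Not entailed — 'was drawing' is progressive on an accomplishment; it does not entail the completed 'drew'.
(d) Entailed — the narrative places the spotting before the photographing.

(d)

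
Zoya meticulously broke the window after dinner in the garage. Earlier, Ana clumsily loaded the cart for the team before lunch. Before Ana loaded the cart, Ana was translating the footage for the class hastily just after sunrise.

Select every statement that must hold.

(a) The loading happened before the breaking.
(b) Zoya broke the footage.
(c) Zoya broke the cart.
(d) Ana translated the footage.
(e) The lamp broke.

(a) Entailed — the narrative places the loading before the breaking.
(b) Not entailed — Zoya broke the window, not the footage; the footage belongs to the translating event.
(c) Not entailed — Zoya broke the window, not the cart; the cart belongs to the loading event.
(d) Not entailed — 'was translating' is progressive on an accomplishment; it does not entail the completed 'translated'.
(e) Not entailed — the window is what broke, not the lamp.

(a)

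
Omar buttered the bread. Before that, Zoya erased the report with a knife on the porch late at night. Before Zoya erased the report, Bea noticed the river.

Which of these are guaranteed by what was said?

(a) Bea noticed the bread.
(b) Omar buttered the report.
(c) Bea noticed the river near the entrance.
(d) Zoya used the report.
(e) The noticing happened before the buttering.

(e)

(a) Not entailed — Bea noticed the river, not the bread; the bread belongs to the buttering event.
(b) Not entailed — Omar buttered the bread, not the report; the report belongs to the erasing event.
(c) Not entailed — 'near the entrance' adds information not in the original event.
(d) Not entailed — the report is the patient, not an instrument — Zoya used a knife.
(e) Entailed — the narrative places the noticing before the buttering.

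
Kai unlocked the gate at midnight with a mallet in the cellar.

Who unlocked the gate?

Kai

'Kai' marks the agent of the unlocking event.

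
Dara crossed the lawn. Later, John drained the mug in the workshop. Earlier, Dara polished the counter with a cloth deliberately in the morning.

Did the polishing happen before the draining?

yes

The narrative orders the polishing before the draining.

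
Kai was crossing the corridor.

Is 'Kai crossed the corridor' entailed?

'was crossing' is progressive; for an accomplishment like 'cross the corridor', it doesn't entail completion.

no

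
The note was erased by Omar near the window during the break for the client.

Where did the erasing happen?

near the window

'near the window' marks the location of the erasing event.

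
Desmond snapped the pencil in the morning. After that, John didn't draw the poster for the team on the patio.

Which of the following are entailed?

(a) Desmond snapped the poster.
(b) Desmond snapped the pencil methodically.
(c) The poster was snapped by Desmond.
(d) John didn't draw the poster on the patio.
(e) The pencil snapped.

(e)

(a) Not entailed — Desmond snapped the pencil, not the poster; the poster belongs to the drawing event.
(b) Not entailed — 'methodically' adds information not in the original event.
(c) Not entailed — Desmond snapped the pencil, not the poster; the poster belongs to the drawing event.
(d) Not entailed — dropping 'for the team' under negation is not valid — the original leaves open that John drew the poster some other way.
(e) Entailed — 'Desmond snapped the pencil' is causative; it entails the inchoative 'the pencil snapped'.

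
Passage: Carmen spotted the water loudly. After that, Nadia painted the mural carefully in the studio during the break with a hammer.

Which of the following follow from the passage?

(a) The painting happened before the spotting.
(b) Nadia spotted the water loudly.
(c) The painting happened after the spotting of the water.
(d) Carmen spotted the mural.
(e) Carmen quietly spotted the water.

(a) Not entailed — the narrative places the spotting before the painting, not after.
(b) Not entailed — the passage has Carmen spotting the water, not Nadia.
(c) Entailed — the narrative places the spotting before the painting.
(d) Not entailed — Carmen spotted the water, not the mural; the mural belongs to the painting event.
(e) Not entailed — 'quietly' adds a manner not in (and inconsistent with) the original.

(c)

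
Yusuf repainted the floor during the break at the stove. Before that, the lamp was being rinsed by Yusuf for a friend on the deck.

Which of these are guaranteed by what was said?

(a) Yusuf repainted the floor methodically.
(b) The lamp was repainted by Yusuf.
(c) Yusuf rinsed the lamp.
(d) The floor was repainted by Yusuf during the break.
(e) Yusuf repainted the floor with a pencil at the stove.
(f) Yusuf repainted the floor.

(c), (d), (f)

(a) Not entailed — 'methodically' adds information not in the original event.
(b) Not entailed — Yusuf repainted the floor, not the lamp; the lamp belongs to the rinsing event.
(c) Entailed — 'rinse' is an activity; 'was rinsing' entails that some rinsing happened, so 'rinsed' holds.
(d) Entailed — this follows by dropping conjuncts from the repainting event's description.
(e) Not entailed — 'with a pencil' adds information not in the original event.
(f) Entailed — every conjunct here is already in the original repainting event.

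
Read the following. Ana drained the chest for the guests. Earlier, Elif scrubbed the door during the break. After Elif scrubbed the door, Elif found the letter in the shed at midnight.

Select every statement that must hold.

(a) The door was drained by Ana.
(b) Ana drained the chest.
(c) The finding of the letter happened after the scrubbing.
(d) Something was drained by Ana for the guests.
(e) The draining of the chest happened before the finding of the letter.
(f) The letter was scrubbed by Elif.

(b), (c), (d)

(a) Not entailed — Ana drained the chest, not the door; the door belongs to the scrubbing event.
(b) Entailed — the original entails any weakening of itself; this just drops 'for the guests'.
(c) Entailed — the narrative places the scrubbing before the finding.
(d) Entailed — this follows by dropping conjuncts from the draining event's description.
(e) Not entailed — the narrative doesn't order the draining relative to the finding.
(f) Not entailed — Elif scrubbed the door, not the letter; the letter belongs to the finding event.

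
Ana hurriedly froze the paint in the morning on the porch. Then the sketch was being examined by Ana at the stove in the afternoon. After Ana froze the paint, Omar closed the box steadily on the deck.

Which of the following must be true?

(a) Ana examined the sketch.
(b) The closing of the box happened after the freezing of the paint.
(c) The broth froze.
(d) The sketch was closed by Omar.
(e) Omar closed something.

(a), (b), (e)

(a) Entailed — 'examine' is an activity; 'was examining' entails that some examining happened, so 'examined' holds.
(b) Entailed — the narrative places the freezing before the closing.
(c) Not entailed — the paint is what froze, not the broth.
(d) Not entailed — Omar closed the box, not the sketch; the sketch belongs to the examining event.
(e) Entailed — this follows by dropping conjuncts from the closing event's description.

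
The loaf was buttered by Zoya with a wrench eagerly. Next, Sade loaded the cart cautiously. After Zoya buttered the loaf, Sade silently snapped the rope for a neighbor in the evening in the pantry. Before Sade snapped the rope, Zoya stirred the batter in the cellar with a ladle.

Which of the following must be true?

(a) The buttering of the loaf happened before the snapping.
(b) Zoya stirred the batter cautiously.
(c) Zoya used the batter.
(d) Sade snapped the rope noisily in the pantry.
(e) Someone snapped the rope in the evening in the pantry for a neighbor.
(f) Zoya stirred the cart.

(a), (e)

(a) Entailed — the narrative places the buttering before the snapping.
(b) Not entailed — 'cautiously' adds information not in the original event.
(c) Not entailed — the batter is the patient, not an instrument — Zoya used a ladle.
(d) Not entailed — 'noisily' adds a manner not in (and inconsistent with) the original.
(e) Entailed — the original entails any weakening of itself; this just drops 'silently' and generalizes the agent.
(f) Not entailed — Zoya stirred the batter, not the cart; the cart belongs to the loading event.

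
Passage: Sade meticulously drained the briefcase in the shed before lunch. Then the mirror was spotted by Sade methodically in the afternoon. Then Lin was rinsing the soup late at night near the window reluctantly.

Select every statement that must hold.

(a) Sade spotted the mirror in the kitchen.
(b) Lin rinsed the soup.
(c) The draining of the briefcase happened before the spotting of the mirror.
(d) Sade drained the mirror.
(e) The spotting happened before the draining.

(b), (c)

(a) Not entailed — 'in the kitchen' adds information not in the original event.
(b) Entailed — 'rinse' is an activity; 'was rinsing' entails that some rinsing happened, so 'rinsed' holds.
(c) Entailed — the narrative places the draining before the spotting.
(d) Not entailed — Sade drained the briefcase, not the mirror; the mirror belongs to the spotting event.
(e) Not entailed — the narrative places the draining before the spotting, not after.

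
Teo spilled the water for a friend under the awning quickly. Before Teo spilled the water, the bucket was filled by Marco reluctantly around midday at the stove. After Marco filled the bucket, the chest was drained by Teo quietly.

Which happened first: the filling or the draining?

the filling

The connectives place the filling before the draining.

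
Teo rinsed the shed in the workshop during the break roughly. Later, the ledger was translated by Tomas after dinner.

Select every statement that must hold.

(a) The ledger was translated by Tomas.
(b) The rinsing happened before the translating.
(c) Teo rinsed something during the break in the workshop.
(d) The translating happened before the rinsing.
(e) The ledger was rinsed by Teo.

(a), (b), (c)

(a) Entailed — every conjunct here is already in the original translating event.
(b) Entailed — the narrative places the rinsing before the translating.
(c) Entailed — dropping 'roughly' and generalizing the patient leaves a sub-description the original still satisfies.
(d) Not entailed — the narrative places the rinsing before the translating, not after.
(e) Not entailed — Teo rinsed the shed, not the ledger; the ledger belongs to the translating event.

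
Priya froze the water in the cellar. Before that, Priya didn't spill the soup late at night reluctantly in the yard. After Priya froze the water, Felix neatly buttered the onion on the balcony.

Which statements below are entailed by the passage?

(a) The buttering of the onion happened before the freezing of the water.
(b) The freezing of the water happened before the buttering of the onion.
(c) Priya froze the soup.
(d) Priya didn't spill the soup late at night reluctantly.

(a) Not entailed — the narrative places the freezing before the buttering, not after.
(b) Entailed — the narrative places the freezing before the buttering.
(c) Not entailed — Priya froze the water, not the soup; the soup belongs to the spilling event.
(d) Not entailed — dropping 'in the yard' under negation is not valid — the original leaves open that Priya spilled the soup some other way.

(b)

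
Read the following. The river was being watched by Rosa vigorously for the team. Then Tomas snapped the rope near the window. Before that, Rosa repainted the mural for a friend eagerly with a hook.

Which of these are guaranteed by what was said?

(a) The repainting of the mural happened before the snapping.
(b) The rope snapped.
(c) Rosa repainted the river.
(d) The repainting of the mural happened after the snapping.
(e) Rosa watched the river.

(a) Entailed — the narrative places the repainting before the snapping.
(b) Entailed — 'Tomas snapped the rope' is causative; it entails the inchoative 'the rope snapped'.
(c) Not entailed — Rosa repainted the mural, not the river; the river belongs to the watching event.
(d) Not entailed — the narrative places the repainting before the snapping, not after.
(e) Entailed — 'watch' is an activity; 'was watching' entails that some watching happened, so 'watched' holds.

(a), (b), (e)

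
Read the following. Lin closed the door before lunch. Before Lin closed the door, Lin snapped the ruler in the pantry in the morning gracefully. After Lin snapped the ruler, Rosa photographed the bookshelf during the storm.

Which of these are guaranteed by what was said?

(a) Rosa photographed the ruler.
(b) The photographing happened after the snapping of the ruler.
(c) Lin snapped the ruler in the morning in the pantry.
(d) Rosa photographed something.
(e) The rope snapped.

(a) Not entailed — Rosa photographed the bookshelf, not the ruler; the ruler belongs to the snapping event.
(b) Entailed — the narrative places the snapping before the photographing.
(c) Entailed — dropping 'gracefully' leaves a sub-description the original still satisfies.
(d) Entailed — this follows by dropping conjuncts from the photographing event's description.
(e) Not entailed — the ruler is what snapped, not the rope.

(b), (c), (d)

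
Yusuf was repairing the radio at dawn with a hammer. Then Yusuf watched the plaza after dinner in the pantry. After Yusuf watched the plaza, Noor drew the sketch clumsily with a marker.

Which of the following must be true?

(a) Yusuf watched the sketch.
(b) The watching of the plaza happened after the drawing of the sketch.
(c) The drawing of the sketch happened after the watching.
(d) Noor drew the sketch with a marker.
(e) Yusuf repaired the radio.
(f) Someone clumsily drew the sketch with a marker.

(c), (d), (f)

(a) Not entailed — Yusuf watched the plaza, not the sketch; the sketch belongs to the drawing event.
(b) Not entailed — the narrative places the watching before the drawing, not after.
(c) Entailed — the narrative places the watching before the drawing.
(d) Entailed — this follows by dropping conjuncts from the drawing event's description.
(e) Not entailed — 'was repairing' is progressive on an accomplishment; it does not entail the completed 'repaired'.
(f) Entailed — the original entails any weakening of itself; this just generalizes the agent.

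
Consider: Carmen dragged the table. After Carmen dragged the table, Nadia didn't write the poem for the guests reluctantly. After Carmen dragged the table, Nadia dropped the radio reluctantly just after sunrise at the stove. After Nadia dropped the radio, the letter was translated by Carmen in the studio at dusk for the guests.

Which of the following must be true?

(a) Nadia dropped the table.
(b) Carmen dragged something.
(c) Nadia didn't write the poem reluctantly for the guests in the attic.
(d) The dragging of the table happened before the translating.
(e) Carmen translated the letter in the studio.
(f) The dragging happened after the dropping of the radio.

(b), (c), (d), (e)

(a) Not entailed — Nadia dropped the radio, not the table; the table belongs to the dragging event.
(b) Entailed — this follows by dropping conjuncts from the dragging event's description.
(c) Entailed — under negation, adding a further restriction is entailed: if no such writing event occurred, none occurred in the attic either.
(d) Entailed — the narrative places the dragging before the translating.
(e) Entailed — the original entails any weakening of itself; this just drops 'at dusk', 'for the guests'.
(f) Not entailed — the narrative places the dragging before the dropping, not after.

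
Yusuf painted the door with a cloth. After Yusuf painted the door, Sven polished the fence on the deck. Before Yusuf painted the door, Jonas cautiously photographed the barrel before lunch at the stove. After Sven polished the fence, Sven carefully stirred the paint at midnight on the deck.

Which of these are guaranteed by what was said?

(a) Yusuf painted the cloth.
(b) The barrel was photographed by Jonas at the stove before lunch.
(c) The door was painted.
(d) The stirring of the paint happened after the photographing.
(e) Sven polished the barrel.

(b), (c), (d)

(a) Not entailed — the cloth is the instrument, not what was painted.
(b) Entailed — the original entails any weakening of itself; this just drops 'cautiously'.
(c) Entailed — every conjunct here is already in the original painting event.
(d) Entailed — the narrative places the photographing before the stirring.
(e) Not entailed — Sven polished the fence, not the barrel; the barrel belongs to the photographing event.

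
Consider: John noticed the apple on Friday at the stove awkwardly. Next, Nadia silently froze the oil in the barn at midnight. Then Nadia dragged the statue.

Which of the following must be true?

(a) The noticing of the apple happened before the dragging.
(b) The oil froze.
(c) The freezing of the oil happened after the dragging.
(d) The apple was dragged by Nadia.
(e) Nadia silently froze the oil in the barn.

(a) Entailed — the narrative places the noticing before the dragging.
(b) Entailed — 'Nadia froze the oil' is causative; it entails the inchoative 'the oil froze'.
(c) Not entailed — the narrative places the freezing before the dragging, not after.
(d) Not entailed — Nadia dragged the statue, not the apple; the apple belongs to the noticing event.
(e) Entailed — every conjunct here is already in the original freezing event.

(a), (b), (e)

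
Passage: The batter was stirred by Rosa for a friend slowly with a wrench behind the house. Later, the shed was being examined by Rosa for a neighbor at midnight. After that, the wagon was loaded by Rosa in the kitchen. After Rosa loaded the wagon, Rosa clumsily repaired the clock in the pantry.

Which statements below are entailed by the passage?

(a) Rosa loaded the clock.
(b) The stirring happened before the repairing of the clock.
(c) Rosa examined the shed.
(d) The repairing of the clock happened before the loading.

(a) Not entailed — Rosa loaded the wagon, not the clock; the clock belongs to the repairing event.
(b) Entailed — the narrative places the stirring before the repairing.
(c) Entailed — 'examine' is an activity; 'was examining' entails that some examining happened, so 'examined' holds.
(d) Not entailed — the narrative places the loading before the repairing, not after.

(b), (c)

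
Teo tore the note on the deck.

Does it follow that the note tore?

'Teo tore the note' is the causative; it entails the inchoative 'the note tore'.

yes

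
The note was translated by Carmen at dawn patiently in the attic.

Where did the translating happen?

'in the attic' marks the location of the translating event.

in the attic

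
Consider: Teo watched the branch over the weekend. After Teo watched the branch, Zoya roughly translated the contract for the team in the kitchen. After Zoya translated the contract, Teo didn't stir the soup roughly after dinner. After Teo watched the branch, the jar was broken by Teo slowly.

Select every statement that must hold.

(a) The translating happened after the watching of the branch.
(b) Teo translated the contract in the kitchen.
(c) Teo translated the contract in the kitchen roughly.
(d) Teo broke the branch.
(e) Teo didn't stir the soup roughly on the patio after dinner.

(a), (e)

(a) Entailed — the narrative places the watching before the translating.
(b) Not entailed — the passage has Zoya translating the contract, not Teo.
(c) Not entailed — the passage has Zoya translating the contract, not Teo.
(d) Not entailed — Teo broke the jar, not the branch; the branch belongs to the watching event.
(e) Entailed — under negation, adding a further restriction is entailed: if no such stirring event occurred, none occurred on the patio either.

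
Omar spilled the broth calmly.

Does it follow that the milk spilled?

Nothing is said about any milk; only the broth is affected.

no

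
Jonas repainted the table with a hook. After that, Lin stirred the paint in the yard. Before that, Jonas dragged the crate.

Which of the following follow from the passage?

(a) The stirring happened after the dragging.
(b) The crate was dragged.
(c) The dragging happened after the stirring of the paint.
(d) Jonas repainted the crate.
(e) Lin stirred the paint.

(a) Entailed — the narrative places the dragging before the stirring.
(b) Entailed — the original entails any weakening of itself; this just generalizes the agent.
(c) Not entailed — the narrative places the dragging before the stirring, not after.
(d) Not entailed — Jonas repainted the table, not the crate; the crate belongs to the dragging event.
(e) Entailed — this follows by dropping conjuncts from the stirring event's description.

(a), (b), (e)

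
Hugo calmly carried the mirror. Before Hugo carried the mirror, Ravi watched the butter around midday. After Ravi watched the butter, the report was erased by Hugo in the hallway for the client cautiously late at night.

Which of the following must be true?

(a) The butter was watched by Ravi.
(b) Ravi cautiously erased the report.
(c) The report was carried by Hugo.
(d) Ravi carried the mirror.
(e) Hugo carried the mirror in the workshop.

(a)

(a) Entailed — every conjunct here is already in the original watching event.
(b) Not entailed — the passage has Hugo erasing the report, not Ravi.
(c) Not entailed — Hugo carried the mirror, not the report; the report belongs to the erasing event.
(d) Not entailed — the passage has Hugo carrying the mirror, not Ravi.
(e) Not entailed — 'in the workshop' adds information not in the original event.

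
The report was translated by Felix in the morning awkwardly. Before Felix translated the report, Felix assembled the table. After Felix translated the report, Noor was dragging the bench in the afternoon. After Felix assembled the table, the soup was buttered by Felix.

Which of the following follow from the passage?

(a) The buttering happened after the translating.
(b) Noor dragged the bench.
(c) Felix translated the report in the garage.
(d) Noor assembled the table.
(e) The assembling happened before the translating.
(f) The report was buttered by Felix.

(a) Not entailed — the narrative doesn't order the translating relative to the buttering.
(b) Entailed — 'drag' is an activity; 'was dragging' entails that some dragging happened, so 'dragged' holds.
(c) Not entailed — 'in the garage' adds information not in the original event.
(d) Not entailed — the passage has Felix assembling the table, not Noor.
(e) Entailed — the narrative places the assembling before the translating.
(f) Not entailed — Felix buttered the soup, not the report; the report belongs to the translating event.

(b), (e)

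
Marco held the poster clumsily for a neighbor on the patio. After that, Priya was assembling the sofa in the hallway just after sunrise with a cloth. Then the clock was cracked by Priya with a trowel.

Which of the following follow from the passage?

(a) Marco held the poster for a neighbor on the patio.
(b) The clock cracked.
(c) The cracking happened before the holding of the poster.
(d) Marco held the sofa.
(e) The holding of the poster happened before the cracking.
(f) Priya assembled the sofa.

(a) Entailed — this follows by dropping conjuncts from the holding event's description.
(b) Entailed — 'Priya cracked the clock' is causative; it entails the inchoative 'the clock cracked'.
(c) Not entailed — the narrative places the holding before the cracking, not after.
(d) Not entailed — Marco held the poster, not the sofa; the sofa belongs to the assembling event.
(e) Entailed — the narrative places the holding before the cracking.
(f) Not entailed — 'was assembling' is progressive on an accomplishment; it does not entail the completed 'assembled'.

(a), (b), (e)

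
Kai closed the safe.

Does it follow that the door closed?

Nothing is said about any door; only the safe is affected.

no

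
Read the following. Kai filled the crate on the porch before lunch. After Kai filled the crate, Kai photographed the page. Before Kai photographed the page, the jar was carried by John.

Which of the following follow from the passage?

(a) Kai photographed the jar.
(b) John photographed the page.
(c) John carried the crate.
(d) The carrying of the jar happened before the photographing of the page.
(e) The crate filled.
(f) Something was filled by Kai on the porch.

(d), (e), (f)

(a) Not entailed — Kai photographed the page, not the jar; the jar belongs to the carrying event.
(b) Not entailed — the passage has Kai photographing the page, not John.
(c) Not entailed — John carried the jar, not the crate; the crate belongs to the filling event.
(d) Entailed — the narrative places the carrying before the photographing.
(e) Entailed — 'Kai filled the crate' is causative; it entails the inchoative 'the crate filled'.
(f) Entailed — this follows by dropping conjuncts from the filling event's description.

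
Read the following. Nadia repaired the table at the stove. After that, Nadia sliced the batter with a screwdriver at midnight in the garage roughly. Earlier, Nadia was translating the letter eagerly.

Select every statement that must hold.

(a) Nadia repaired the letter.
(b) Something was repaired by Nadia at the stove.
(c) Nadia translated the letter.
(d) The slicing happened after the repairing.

(b), (d)

(a) Not entailed — Nadia repaired the table, not the letter; the letter belongs to the translating event.
(b) Entailed — every conjunct here is already in the original repairing event.
(c) Not entailed — 'was translating' is progressive on an accomplishment; it does not entail the completed 'translated'.
(d) Entailed — the narrative places the repairing before the slicing.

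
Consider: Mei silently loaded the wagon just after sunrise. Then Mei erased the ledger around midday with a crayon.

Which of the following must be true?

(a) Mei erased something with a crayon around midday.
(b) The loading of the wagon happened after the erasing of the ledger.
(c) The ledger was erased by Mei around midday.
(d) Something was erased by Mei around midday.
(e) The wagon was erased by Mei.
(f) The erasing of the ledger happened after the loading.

(a) Entailed — generalizing the patient leaves a sub-description the original still satisfies.
(b) Not entailed — the narrative places the loading before the erasing, not after.
(c) Entailed — this follows by dropping conjuncts from the erasing event's description.
(d) Entailed — this follows by dropping conjuncts from the erasing event's description.
(e) Not entailed — Mei erased the ledger, not the wagon; the wagon belongs to the loading event.
(f) Entailed — the narrative places the loading before the erasing.

(a), (c), (d), (f)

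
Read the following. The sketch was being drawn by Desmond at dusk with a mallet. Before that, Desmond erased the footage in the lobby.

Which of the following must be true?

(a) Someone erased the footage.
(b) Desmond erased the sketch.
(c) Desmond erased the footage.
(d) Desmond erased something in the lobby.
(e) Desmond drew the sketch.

(a) Entailed — the original entails any weakening of itself; this just drops 'in the lobby' and generalizes the agent.
(b) Not entailed — Desmond erased the footage, not the sketch; the sketch belongs to the drawing event.
(c) Entailed — dropping 'in the lobby' leaves a sub-description the original still satisfies.
(d) Entailed — every conjunct here is already in the original erasing event.
(e) Not entailed — 'was drawing' is progressive on an accomplishment; it does not entail the completed 'drew'.

(a), (c), (d)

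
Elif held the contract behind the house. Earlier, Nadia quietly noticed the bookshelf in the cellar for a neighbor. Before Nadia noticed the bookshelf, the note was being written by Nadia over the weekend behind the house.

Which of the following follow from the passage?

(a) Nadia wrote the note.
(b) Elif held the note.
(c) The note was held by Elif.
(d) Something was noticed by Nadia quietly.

(d)

(a) Not entailed — 'was writing' is progressive on an accomplishment; it does not entail the completed 'wrote'.
(b) Not entailed — Elif held the contract, not the note; the note belongs to the writing event.
(c) Not entailed — Elif held the contract, not the note; the note belongs to the writing event.
(d) Entailed — dropping 'for a neighbor', 'in the cellar' and generalizing the patient leaves a sub-description the original still satisfies.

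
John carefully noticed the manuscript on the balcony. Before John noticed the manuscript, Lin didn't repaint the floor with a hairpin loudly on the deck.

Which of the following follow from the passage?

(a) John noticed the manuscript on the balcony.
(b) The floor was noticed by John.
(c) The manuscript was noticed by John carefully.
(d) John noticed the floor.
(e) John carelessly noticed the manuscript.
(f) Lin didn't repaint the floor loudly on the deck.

(a), (c)

(a) Entailed — this follows by dropping conjuncts from the noticing event's description.
(b) Not entailed — John noticed the manuscript, not the floor; the floor belongs to the repainting event.
(c) Entailed — every conjunct here is already in the original noticing event.
(d) Not entailed — John noticed the manuscript, not the floor; the floor belongs to the repainting event.
(e) Not entailed — 'carelessly' adds a manner not in (and inconsistent with) the original.
(f) Not entailed — dropping 'with a hairpin' under negation is not valid — the original leaves open that Lin repainted the floor some other way.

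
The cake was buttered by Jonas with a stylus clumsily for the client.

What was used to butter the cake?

a stylus

'with a stylus' marks the instrument of the buttering event.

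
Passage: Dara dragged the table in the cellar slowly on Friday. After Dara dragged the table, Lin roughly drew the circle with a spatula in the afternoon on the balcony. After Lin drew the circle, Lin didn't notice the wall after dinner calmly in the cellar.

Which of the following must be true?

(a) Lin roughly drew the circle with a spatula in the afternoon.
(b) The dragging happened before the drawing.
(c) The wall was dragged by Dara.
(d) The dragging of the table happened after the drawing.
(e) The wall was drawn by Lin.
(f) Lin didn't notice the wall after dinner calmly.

(a) Entailed — every conjunct here is already in the original drawing event.
(b) Entailed — the narrative places the dragging before the drawing.
(c) Not entailed — Dara dragged the table, not the wall; the wall belongs to the noticing event.
(d) Not entailed — the narrative places the dragging before the drawing, not after.
(e) Not entailed — Lin drew the circle, not the wall; the wall belongs to the noticing event.
(f) Not entailed — dropping 'in the cellar' under negation is not valid — the original leaves open that Lin noticed the wall some other way.

(a), (b)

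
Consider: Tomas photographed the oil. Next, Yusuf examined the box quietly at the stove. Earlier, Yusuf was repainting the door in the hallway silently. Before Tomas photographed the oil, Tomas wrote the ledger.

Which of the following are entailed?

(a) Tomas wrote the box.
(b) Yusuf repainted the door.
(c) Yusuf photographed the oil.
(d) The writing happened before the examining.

(d)

(a) Not entailed — Tomas wrote the ledger, not the box; the box belongs to the examining event.
(b) Not entailed — 'was repainting' is progressive on an accomplishment; it does not entail the completed 'repainted'.
(c) Not entailed — the passage has Tomas photographing the oil, not Yusuf.
(d) Entailed — the narrative places the writing before the examining.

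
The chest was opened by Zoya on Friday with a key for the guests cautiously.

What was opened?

'the chest' marks the patient of the opening event.

the chest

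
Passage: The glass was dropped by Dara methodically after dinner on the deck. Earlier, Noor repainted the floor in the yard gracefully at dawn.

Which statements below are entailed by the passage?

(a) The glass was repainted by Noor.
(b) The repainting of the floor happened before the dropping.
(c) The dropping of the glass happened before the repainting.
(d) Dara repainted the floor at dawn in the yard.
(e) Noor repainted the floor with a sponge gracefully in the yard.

(a) Not entailed — Noor repainted the floor, not the glass; the glass belongs to the dropping event.
(b) Entailed — the narrative places the repainting before the dropping.
(c) Not entailed — the narrative places the repainting before the dropping, not after.
(d) Not entailed — the passage has Noor repainting the floor, not Dara.
(e) Not entailed — 'with a sponge' adds information not in the original event.

(b)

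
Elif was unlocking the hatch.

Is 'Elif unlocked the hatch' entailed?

no

'was unlocking' is progressive; for an accomplishment like 'unlock the hatch', it doesn't entail completion.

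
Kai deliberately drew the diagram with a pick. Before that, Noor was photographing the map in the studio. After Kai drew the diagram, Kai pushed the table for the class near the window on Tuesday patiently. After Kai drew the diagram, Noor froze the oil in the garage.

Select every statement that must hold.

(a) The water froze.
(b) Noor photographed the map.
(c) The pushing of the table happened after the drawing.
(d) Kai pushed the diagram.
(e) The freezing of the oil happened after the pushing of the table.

(c)

(a) Not entailed — the oil is what froze, not the water.
(b) Not entailed — 'was photographing' is progressive on an accomplishment; it does not entail the completed 'photographed'.
(c) Entailed — the narrative places the drawing before the pushing.
(d) Not entailed — Kai pushed the table, not the diagram; the diagram belongs to the drawing event.
(e) Not entailed — the narrative doesn't order the pushing relative to the freezing.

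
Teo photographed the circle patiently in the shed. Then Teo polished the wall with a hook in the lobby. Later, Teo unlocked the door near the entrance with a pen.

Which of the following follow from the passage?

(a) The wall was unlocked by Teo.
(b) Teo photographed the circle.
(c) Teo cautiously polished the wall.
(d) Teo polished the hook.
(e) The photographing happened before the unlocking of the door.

(a) Not entailed — Teo unlocked the door, not the wall; the wall belongs to the polishing event.
(b) Entailed — dropping 'in the shed', 'patiently' leaves a sub-description the original still satisfies.
(c) Not entailed — 'cautiously' adds information not in the original event.
(d) Not entailed — the hook is the instrument, not what was polished.
(e) Entailed — the narrative places the photographing before the unlocking.

(b), (e)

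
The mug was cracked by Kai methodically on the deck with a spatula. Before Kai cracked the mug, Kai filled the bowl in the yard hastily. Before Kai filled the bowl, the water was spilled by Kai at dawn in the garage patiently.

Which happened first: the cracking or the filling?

the filling

The connectives place the filling before the cracking.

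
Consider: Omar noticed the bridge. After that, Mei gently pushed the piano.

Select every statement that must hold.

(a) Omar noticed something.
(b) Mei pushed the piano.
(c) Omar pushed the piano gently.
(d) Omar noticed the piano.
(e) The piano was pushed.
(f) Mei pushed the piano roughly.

(a), (b), (e)

(a) Entailed — this follows by dropping conjuncts from the noticing event's description.
(b) Entailed — every conjunct here is already in the original pushing event.
(c) Not entailed — the passage has Mei pushing the piano, not Omar.
(d) Not entailed — Omar noticed the bridge, not the piano; the piano belongs to the pushing event.
(e) Entailed — dropping 'gently' and generalizing the agent leaves a sub-description the original still satisfies.
(f) Not entailed — 'roughly' adds a manner not in (and inconsistent with) the original.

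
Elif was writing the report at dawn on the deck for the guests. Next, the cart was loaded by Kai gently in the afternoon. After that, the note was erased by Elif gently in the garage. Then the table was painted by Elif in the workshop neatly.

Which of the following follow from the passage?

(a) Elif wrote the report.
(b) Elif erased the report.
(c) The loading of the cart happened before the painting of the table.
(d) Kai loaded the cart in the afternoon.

(c), (d)

(a) Not entailed — 'was writing' is progressive on an accomplishment; it does not entail the completed 'wrote'.
(b) Not entailed — Elif erased the note, not the report; the report belongs to the writing event.
(c) Entailed — the narrative places the loading before the painting.
(d) Entailed — every conjunct here is already in the original loading event.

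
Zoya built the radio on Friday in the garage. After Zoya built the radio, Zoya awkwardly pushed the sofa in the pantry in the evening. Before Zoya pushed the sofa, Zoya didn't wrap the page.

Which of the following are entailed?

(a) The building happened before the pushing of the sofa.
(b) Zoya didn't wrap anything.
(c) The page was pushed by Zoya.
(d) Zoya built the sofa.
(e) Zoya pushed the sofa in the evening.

(a), (e)

(a) Entailed — the narrative places the building before the pushing.
(b) Not entailed — the original only denies this specific event; Zoya may have wrapped something else.
(c) Not entailed — Zoya pushed the sofa, not the page; the page belongs to the wrapping event.
(d) Not entailed — Zoya built the radio, not the sofa; the sofa belongs to the pushing event.
(e) Entailed — every conjunct here is already in the original pushing event.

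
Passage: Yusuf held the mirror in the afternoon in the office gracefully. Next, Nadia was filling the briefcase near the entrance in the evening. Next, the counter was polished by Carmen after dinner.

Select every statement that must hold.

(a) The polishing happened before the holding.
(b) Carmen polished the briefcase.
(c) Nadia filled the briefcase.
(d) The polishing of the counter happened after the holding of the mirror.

(d)

(a) Not entailed — the narrative places the holding before the polishing, not after.
(b) Not entailed — Carmen polished the counter, not the briefcase; the briefcase belongs to the filling event.
(c) Not entailed — 'was filling' is progressive on an accomplishment; it does not entail the completed 'filled'.
(d) Entailed — the narrative places the holding before the polishing.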